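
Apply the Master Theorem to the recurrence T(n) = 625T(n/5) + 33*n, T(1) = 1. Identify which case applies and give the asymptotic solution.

a=625, b=5, f(n)=33*n.
log_5(625) = 4 > 1.
Since f(n) = O(n^1) is polynomially smaller than n^4, Case 1 applies.
T(n) = Theta(n^4).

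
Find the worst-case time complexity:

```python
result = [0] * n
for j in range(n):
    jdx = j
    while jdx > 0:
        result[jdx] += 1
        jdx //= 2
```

Time complexity: O(n log n).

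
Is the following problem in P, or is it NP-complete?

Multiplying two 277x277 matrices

This problem is in P: the schoolbook algorithm runs in O(n^3).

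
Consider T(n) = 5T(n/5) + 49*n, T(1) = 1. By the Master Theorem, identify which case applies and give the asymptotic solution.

a=5, b=5, f(n)=49*n.
log_5(5) = 1, so n^(log_b(a)) = n.
f(n) = Theta(n), so Case 2 applies.
T(n) = Theta(n log n).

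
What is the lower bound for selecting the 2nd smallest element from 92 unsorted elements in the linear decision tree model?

Selecting the 2nd smallest of 92 elements requires Omega(n) comparisons. Every element must be compared at least once. The BFPRT algorithm achieves O(n), making this tight.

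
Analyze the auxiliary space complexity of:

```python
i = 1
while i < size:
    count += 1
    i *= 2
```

Space complexity: O(1).
Only a constant amount of auxiliary storage is used; nothing grows with n.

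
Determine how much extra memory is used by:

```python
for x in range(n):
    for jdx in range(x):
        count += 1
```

Space complexity: O(1).
Only a constant amount of auxiliary storage is used; nothing grows with n.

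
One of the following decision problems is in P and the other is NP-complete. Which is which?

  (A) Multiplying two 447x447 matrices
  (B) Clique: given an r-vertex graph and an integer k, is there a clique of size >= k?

(A) is P: the schoolbook algorithm runs in O(n^3).
(B) is NP-complete: complement of Independent Set / Vertex Cover (with k part of the input).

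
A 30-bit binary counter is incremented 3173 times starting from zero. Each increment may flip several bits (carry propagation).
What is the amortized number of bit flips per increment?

Bit i flips on every 2^i-th increment, so over 3173 increments bit i flips floor(3173/2^i) times. Summing over i: total flips < 2 * 3173. Amortized: < 2 = O(1) per increment.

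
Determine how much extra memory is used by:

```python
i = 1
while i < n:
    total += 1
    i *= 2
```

Space complexity: O(1).
Only a constant amount of auxiliary storage is used; nothing grows with n.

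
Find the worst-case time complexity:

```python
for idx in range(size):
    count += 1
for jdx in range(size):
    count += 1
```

Time complexity: O(n).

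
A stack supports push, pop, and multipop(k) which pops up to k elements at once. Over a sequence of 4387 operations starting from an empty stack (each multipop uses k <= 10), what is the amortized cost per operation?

Each element is pushed exactly once and popped at most once (whether by pop or as part of a multipop). So the total number of individual pops over the whole sequence is at most the number of pushes, which is at most 4387. Total work <= 2 * 4387, hence O(1) amortized per operation.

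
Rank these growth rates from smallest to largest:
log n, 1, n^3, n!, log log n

Ordered by growth rate: 1 < log log n < log n < n^3 < n!.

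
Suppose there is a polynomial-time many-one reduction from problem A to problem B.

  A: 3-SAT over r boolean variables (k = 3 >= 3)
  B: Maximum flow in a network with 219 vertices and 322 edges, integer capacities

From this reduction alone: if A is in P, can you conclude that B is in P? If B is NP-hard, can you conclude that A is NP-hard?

A poly-time reduction A <=_p B transfers tractability DOWN (B easy => A easy) and hardness UP (A hard => B hard), not the reverse.
From A in P, the reduction alone does NOT give B in P: any problem in P trivially reduces to SAT, yet SAT is not known to be in P.
From B NP-hard, the reduction alone does NOT give A NP-hard: again, easy problems reduce to hard ones.
(Here in fact A is NP-complete and B is in P, so no such reduction is known -- its existence would imply P = NP; the analysis concerns only what the assumed reduction would or would not let you conclude.)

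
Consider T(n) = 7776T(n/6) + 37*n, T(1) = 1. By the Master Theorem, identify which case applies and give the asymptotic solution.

a=7776, b=6, f(n)=37*n.
log_6(7776) = 5 > 1.
Since f(n) = O(n^1) is polynomially smaller than n^5, Case 1 applies.
T(n) = Theta(n^5).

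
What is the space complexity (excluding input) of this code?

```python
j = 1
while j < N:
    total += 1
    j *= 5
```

Space complexity: O(1).
Only a constant amount of auxiliary storage is used; nothing grows with n.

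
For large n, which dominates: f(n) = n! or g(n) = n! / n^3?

f(n) = n! grows faster: the ratio n!/(n!/n^3) = n^3 -> infinity.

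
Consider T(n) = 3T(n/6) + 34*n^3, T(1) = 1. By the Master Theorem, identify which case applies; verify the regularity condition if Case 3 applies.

a=3, b=6, f(n)=34*n^3.
log_6(3) = 0.6131 < 3.
f(n) = Omega(n^(0.6131+epsilon)) for some epsilon > 0, so Case 3 is the candidate.
Regularity: a*f(n/b) = 3*34*(n/6)^3 = (3/216)*34*n^3 <= c*f(n) with c = 3/216 < 1. Satisfied.
Case 3: T(n) = Theta(n^3).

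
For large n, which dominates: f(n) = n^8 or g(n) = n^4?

f(n) = n^8 grows faster: n^8/n^4 = n^4 -> infinity.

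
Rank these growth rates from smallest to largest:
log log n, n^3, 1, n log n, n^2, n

Ordered by growth rate: 1 < log log n < n < n log n < n^2 < n^3.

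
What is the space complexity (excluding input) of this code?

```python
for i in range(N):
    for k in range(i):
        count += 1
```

Space complexity: O(1).
Only a constant amount of auxiliary storage is used; nothing grows with n.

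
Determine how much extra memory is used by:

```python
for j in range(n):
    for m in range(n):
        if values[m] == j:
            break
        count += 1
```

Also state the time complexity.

Space complexity: O(1).
Only a constant amount of auxiliary storage is used; nothing grows with n.
Time complexity: O(n^2).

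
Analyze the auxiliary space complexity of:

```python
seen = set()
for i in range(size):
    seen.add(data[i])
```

Space complexity: O(n).
Auxiliary storage grows linearly with the input size n in the worst case.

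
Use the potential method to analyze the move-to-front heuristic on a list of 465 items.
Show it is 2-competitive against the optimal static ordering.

Let Phi = number of inversions between the MTF list and the optimal static list (0 <= Phi <= C(465,2)). Accessing an element at MTF position k and optimal position j: the move-to-front destroys all k-1 inversions in front of it that are not in front in optimal (>= k-j of them) and creates at most j-1 new ones. Amortized cost <= k + (j-1) - (k-j) = 2j - 1 <= 2 * optimal cost.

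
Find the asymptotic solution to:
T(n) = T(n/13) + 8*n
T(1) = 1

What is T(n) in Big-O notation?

Geometric series: 8*n*(1 + 1/13 + 1/13^2 + ...) = O(n). T(n) = O(n).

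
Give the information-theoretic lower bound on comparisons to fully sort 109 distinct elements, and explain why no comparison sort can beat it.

A comparison sort is a binary decision tree whose leaves are the 109! = 144385958320249358220488210246279753379312820313396029159834075622223337844983482099636001195615259277084033387619818092804737714758384244334160217374720000000000000000000000000 possible output permutations. A binary tree with L leaves has height >= ceil(log_2(L)). So any comparison sort needs >= ceil(log_2(109!)) = 586 comparisons in the worst case.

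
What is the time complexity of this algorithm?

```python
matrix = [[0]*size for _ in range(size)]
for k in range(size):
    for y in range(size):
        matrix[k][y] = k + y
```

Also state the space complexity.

Time complexity: O(n^2).
Space complexity: O(n^2).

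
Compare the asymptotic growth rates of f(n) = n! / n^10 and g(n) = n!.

g(n) = n! grows faster: the ratio n!/(n!/n^10) = n^10 -> infinity.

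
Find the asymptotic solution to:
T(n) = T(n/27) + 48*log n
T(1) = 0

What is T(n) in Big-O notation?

Each of the log_27(n) levels adds O(log n). T(n) = O(log^2 n).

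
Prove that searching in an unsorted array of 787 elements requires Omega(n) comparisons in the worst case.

An adversary can always place the target in the last position checked. Until all 787 positions are examined, the target might be in any unchecked position. Therefore 787 comparisons are necessary.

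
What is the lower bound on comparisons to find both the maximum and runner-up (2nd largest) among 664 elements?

Lower bound: finding the max needs 664-1 comparisons. By an adversary weight-doubling argument, the maximum element must personally win at least ceil(log_2(664)) = 10 comparisons in any correct algorithm. The 2nd largest is among those 10 direct losers, and distinguishing it requires 10-1 more comparisons. Total >= 664-1 + 10-1 = 672. A balanced tournament achieves this bound exactly.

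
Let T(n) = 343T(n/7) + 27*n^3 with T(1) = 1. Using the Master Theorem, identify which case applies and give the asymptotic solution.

a=343, b=7, f(n)=27*n^3.
log_7(343) = 3, so n^(log_b(a)) = n^3.
f(n) = Theta(n^3), so Case 2 applies.
T(n) = Theta(n^3 log n).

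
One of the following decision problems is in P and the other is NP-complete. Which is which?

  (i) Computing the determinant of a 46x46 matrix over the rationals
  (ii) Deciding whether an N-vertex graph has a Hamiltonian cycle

(i) is P: Gaussian elimination runs in O(n^3).
(ii) is NP-complete: one of Karp's 21 NP-complete problems.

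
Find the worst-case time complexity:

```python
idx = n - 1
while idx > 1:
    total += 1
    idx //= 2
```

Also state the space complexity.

Time complexity: O(log n).
Space complexity: O(1).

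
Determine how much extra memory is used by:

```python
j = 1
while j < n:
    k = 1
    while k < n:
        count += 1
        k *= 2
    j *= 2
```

Space complexity: O(1).
Only a constant amount of auxiliary storage is used; nothing grows with n.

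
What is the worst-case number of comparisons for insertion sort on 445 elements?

Insertion sort on reverse-sorted input: 1 + 2 + ... + (445-1) = 98790 comparisons.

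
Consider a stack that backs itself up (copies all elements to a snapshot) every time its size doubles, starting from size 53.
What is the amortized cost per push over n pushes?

Backups occur at sizes 53, 106, 212, ..., copying 53 + 106 + 212 + ... <= 2n elements total (geometric series). Spread over n pushes, the amortized backup cost is O(1) per push.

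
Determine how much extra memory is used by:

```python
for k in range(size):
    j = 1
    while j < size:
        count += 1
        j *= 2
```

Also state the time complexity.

Space complexity: O(1).
Only a constant amount of auxiliary storage is used; nothing grows with n.
Time complexity: O(n log n).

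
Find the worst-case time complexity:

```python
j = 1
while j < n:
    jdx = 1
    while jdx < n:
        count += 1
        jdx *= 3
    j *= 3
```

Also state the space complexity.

Time complexity: O(log^2 n).
Space complexity: O(1).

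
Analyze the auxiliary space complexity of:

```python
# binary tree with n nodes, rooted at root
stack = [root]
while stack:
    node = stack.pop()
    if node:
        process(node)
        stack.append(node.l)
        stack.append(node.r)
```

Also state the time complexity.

Space complexity: O(n).
Auxiliary storage grows linearly with the input size n in the worst case.
Time complexity: O(n).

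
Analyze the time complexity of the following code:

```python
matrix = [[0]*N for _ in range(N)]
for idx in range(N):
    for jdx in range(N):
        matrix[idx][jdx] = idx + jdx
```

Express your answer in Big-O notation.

Time complexity: O(n^2).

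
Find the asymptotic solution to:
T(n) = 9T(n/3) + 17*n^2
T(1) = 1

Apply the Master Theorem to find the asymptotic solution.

a=9, b=3, f(n)=17*n^2. log_3(9) = 2. Case 2: T(n) = O(n^2 log n).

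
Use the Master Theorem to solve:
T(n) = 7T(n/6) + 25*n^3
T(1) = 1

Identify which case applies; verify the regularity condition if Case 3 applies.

a=7, b=6, f(n)=25*n^3.
log_6(7) = 1.086 < 3.
f(n) = Omega(n^(1.086+epsilon)) for some epsilon > 0, so Case 3 is the candidate.
Regularity: a*f(n/b) = 7*25*(n/6)^3 = (7/216)*25*n^3 <= c*f(n) with c = 7/216 < 1. Satisfied.
Case 3: T(n) = Theta(n^3).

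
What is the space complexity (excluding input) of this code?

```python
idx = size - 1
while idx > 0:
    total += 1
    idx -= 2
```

Space complexity: O(1).
Only a constant amount of auxiliary storage is used; nothing grows with n.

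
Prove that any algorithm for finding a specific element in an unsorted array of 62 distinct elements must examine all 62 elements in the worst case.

Adversary argument: if the algorithm examines fewer than 62 elements, the adversary places the target in an unexamined position. The algorithm cannot distinguish 'not present' from 'in unexamined position'.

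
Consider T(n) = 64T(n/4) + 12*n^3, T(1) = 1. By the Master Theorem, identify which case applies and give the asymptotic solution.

a=64, b=4, f(n)=12*n^3.
log_4(64) = 3, so n^(log_b(a)) = n^3.
f(n) = Theta(n^3), so Case 2 applies.
T(n) = Theta(n^3 log n).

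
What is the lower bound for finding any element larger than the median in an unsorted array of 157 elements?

To find an element larger than the median of 157 elements, we must see Omega(n) elements. Without seeing enough elements, an adversary can make any unseen element the median.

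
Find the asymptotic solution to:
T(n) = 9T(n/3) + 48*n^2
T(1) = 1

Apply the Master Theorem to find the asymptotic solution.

a=9, b=3, f(n)=48*n^2. log_3(9) = 2. Case 2: T(n) = O(n^2 log n).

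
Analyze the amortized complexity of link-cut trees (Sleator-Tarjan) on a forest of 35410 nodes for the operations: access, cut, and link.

Link-cut trees represent the forest using splay trees over preferred paths. With potential Phi = sum over nodes of log(size of virtual subtree), each access on 35410 nodes is O(log 35410) = O(log n) amortized by the splay-tree access lemma. Cut and link are O(1) plus one access.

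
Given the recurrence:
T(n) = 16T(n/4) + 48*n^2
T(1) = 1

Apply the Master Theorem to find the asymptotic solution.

a=16, b=4, f(n)=48*n^2. log_4(16) = 2. Case 2: T(n) = O(n^2 log n).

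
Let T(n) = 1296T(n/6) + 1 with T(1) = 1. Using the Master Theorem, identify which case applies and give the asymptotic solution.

a=1296, b=6, f(n)=1.
log_6(1296) = 4 > 0.
Since f(n) = O(n^0) is polynomially smaller than n^4, Case 1 applies.
T(n) = Theta(n^4).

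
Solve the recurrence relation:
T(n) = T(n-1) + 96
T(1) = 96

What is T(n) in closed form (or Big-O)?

Unrolling: T(n) = T(n-1) + 96 = T(n-2) + 2*96 = ... = T(1) + (n-1)*96 = 96 + (n-1)*96 = 96n.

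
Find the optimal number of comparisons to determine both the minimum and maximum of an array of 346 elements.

Naive approach: 690 comparisons (345 for max + 345 for min).
Optimal: Compare elements in pairs first (floor(n/2) = 173 comparisons), then find max among winners and min among losers (172 comparisons each).
Total: ceil(3n/2) - 2 = 517 comparisons. An adversary argument shows this is also a lower bound.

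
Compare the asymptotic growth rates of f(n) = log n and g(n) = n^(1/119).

g(n) = n^(1/119) grows faster: any positive power of n dominates log n.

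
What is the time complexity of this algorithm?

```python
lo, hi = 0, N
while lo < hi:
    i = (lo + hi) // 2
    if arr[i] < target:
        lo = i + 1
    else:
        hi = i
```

Time complexity: O(log n).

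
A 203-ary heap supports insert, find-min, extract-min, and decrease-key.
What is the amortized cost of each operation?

The 203-ary heap has height O(log_203 n). Insert sifts up: O(log_203 n). Find-min reads the root: O(1). Extract-min sifts down comparing 203 children per level: O(203 * log_203 n). Decrease-key sifts up: O(log_203 n).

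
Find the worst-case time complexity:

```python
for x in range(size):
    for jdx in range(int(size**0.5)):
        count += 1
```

Time complexity: O(n * sqrt(n)).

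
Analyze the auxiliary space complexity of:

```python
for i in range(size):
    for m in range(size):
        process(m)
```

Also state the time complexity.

Space complexity: O(1).
Only a constant amount of auxiliary storage is used; nothing grows with n.
Time complexity: O(n^2).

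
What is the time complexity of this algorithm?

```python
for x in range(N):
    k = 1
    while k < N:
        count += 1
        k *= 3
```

Time complexity: O(n log n).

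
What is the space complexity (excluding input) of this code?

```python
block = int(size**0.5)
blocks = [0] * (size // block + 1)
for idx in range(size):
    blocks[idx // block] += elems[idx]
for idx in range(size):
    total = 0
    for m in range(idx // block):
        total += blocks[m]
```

Space complexity: O(sqrt(n)).
Storage scales with sqrt(n).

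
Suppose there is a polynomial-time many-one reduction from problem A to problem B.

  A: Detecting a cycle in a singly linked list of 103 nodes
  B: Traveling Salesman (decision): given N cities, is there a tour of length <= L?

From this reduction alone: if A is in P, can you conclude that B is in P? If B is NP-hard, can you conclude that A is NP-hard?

A poly-time reduction A <=_p B transfers tractability DOWN (B easy => A easy) and hardness UP (A hard => B hard), not the reverse.
From A in P, the reduction alone does NOT give B in P: any problem in P trivially reduces to SAT, yet SAT is not known to be in P.
From B NP-hard, the reduction alone does NOT give A NP-hard: again, easy problems reduce to hard ones.
(Here in fact A is P and B is NP-complete.)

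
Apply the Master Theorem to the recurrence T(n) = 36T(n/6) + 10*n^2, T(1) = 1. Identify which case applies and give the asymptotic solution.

a=36, b=6, f(n)=10*n^2.
log_6(36) = 2, so n^(log_b(a)) = n^2.
f(n) = Theta(n^2), so Case 2 applies.
T(n) = Theta(n^2 log n).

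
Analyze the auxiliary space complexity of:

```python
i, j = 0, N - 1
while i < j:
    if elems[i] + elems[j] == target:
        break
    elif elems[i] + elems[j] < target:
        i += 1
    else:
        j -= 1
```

Space complexity: O(1).
Only a constant amount of auxiliary storage is used; nothing grows with n.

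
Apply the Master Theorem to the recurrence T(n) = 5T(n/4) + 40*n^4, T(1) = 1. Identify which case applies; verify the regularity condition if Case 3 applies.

a=5, b=4, f(n)=40*n^4.
log_4(5) = 1.161 < 4.
f(n) = Omega(n^(1.161+epsilon)) for some epsilon > 0, so Case 3 is the candidate.
Regularity: a*f(n/b) = 5*40*(n/4)^4 = (5/256)*40*n^4 <= c*f(n) with c = 5/256 < 1. Satisfied.
Case 3: T(n) = Theta(n^4).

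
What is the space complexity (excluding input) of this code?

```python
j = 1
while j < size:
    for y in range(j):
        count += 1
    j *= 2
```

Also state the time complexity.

Space complexity: O(1).
Only a constant amount of auxiliary storage is used; nothing grows with n.
Time complexity: O(n).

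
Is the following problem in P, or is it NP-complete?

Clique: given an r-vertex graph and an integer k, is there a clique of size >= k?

This problem is NP-complete: complement of Independent Set / Vertex Cover (with k part of the input).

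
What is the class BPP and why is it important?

BPP (Bounded-error Probabilistic Polynomial time) is the class of problems solvable by a randomized algorithm in polynomial time with error probability at most 1/3. BPP contains P and is contained in PSPACE. It is widely conjectured that P = BPP, meaning randomness does not help for decision problems.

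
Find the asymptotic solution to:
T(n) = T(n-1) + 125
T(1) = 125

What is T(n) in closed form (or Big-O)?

Unrolling: T(n) = T(n-1) + 125 = T(n-2) + 2*125 = ... = T(1) + (n-1)*125 = 125 + (n-1)*125 = 125n.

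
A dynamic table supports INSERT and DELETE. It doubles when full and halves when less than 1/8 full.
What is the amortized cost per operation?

Using potential function Phi = |2*num_items - table_size| when load > 1/2, and Phi = table_size/2 - num_items otherwise. The gap of 1/8 vs 1/2 for shrinking prevents thrashing. Both insert and delete have O(1) amortized cost.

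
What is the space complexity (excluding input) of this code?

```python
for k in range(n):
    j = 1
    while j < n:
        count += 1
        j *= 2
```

Space complexity: O(1).
Only a constant amount of auxiliary storage is used; nothing grows with n.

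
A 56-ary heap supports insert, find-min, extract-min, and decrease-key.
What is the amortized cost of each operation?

The 56-ary heap has height O(log_56 n). Insert sifts up: O(log_56 n). Find-min reads the root: O(1). Extract-min sifts down comparing 56 children per level: O(56 * log_56 n). Decrease-key sifts up: O(log_56 n).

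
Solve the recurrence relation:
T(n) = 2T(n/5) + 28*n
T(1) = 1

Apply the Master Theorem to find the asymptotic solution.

a=2, b=5, f(n)=28*n. log_5(2) = 0.4307 < 1. Case 3: T(n) = O(n).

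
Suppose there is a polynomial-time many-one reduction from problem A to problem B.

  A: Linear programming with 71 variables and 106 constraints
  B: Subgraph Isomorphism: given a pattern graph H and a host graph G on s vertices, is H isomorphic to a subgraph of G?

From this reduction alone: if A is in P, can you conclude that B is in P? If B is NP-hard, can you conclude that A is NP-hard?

A poly-time reduction A <=_p B transfers tractability DOWN (B easy => A easy) and hardness UP (A hard => B hard), not the reverse.
From A in P, the reduction alone does NOT give B in P: any problem in P trivially reduces to SAT, yet SAT is not known to be in P.
From B NP-hard, the reduction alone does NOT give A NP-hard: again, easy problems reduce to hard ones.
(Here in fact A is P and B is NP-complete.)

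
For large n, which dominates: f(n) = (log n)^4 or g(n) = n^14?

g(n) = n^14 grows faster: any positive polynomial dominates any polylog.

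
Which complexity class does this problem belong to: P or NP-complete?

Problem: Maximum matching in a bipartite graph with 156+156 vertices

This problem is in P: Hopcroft-Karp runs in O(E sqrt(V)).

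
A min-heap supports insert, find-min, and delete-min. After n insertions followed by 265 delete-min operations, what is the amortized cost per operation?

Insert takes O(log n) worst case. Delete-min takes O(log n). Over a sequence of n inserts and 265 delete-mins, total cost is O((n + 265) log n). Amortized per operation: O(log n).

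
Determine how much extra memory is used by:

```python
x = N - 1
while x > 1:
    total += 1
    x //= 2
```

Space complexity: O(1).
Only a constant amount of auxiliary storage is used; nothing grows with n.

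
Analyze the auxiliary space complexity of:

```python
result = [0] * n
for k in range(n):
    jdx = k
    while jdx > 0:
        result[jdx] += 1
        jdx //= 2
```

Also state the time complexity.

Space complexity: O(n).
Auxiliary storage grows linearly with the input size n in the worst case.
Time complexity: O(n log n).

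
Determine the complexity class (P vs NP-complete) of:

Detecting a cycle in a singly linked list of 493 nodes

This problem is in P: Floyd's tortoise-and-hare runs in O(n) time, O(1) space.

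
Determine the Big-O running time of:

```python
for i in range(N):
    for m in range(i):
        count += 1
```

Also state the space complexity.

Time complexity: O(n^2).
Space complexity: O(1).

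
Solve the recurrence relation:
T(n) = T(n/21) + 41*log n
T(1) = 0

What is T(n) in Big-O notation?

Each of the log_21(n) levels adds O(log n). T(n) = O(log^2 n).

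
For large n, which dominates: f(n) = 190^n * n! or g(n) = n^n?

f(n) = 190^n * n! grows faster: by Stirling n! ~ sqrt(2 pi n)(n/e)^n, so 190^n n! / n^n ~ (190/e)^n sqrt(2 pi n) -> infinity since 190/e > 1.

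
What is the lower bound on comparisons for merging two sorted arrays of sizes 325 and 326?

Adversary argument: with sizes 325 and 326 (differing by at most 1), interleave the two arrays so that every consecutive pair in the output comes from different inputs. Then each of the 650 adjacent output pairs must be directly compared, or the algorithm cannot determine their relative order. So 650 comparisons are necessary; standard merge achieves this.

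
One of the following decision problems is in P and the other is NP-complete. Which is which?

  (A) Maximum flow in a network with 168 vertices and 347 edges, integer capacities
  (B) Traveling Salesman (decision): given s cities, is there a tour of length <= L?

(A) is P: Edmonds-Karp / push-relabel run in polynomial time.
(B) is NP-complete: reduces from Hamiltonian Cycle.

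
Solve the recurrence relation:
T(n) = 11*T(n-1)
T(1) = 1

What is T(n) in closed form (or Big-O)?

Each step multiplies by 11. T(n) = T(1)*11^(n-1) = 11^(n-1).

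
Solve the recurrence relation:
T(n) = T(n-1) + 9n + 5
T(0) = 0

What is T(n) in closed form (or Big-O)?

Dominant term in sum is 9*sum(i, i=1..n) = 9*n*(n+1)/2 = O(n^2).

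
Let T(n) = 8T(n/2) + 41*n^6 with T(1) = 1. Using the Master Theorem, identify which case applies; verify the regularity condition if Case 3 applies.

a=8, b=2, f(n)=41*n^6.
log_2(8) = 3 < 6.
f(n) = Omega(n^(3+epsilon)) for some epsilon > 0, so Case 3 is the candidate.
Regularity: a*f(n/b) = 8*41*(n/2)^6 = (8/64)*41*n^6 <= c*f(n) with c = 8/64 < 1. Satisfied.
Case 3: T(n) = Theta(n^6).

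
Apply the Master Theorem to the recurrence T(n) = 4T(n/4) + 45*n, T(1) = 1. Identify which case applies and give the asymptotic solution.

a=4, b=4, f(n)=45*n.
log_4(4) = 1, so n^(log_b(a)) = n.
f(n) = Theta(n), so Case 2 applies.
T(n) = Theta(n log n).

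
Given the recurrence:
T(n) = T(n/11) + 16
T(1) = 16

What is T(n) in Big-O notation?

Each step divides n by 11 and adds 16. After log_11(n) steps, T(n) = O(log n).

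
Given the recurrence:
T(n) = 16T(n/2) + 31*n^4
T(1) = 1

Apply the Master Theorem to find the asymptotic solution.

a=16, b=2, f(n)=31*n^4. log_2(16) = 4. Case 2: T(n) = O(n^4 log n).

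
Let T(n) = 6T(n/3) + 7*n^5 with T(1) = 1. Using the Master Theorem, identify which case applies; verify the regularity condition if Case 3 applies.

a=6, b=3, f(n)=7*n^5.
log_3(6) = 1.631 < 5.
f(n) = Omega(n^(1.631+epsilon)) for some epsilon > 0, so Case 3 is the candidate.
Regularity: a*f(n/b) = 6*7*(n/3)^5 = (6/243)*7*n^5 <= c*f(n) with c = 6/243 < 1. Satisfied.
Case 3: T(n) = Theta(n^5).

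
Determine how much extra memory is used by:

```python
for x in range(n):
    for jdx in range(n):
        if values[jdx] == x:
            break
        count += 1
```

Space complexity: O(1).
Only a constant amount of auxiliary storage is used; nothing grows with n.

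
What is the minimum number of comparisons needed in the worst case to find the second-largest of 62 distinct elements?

Lower bound: finding the max needs 62-1 comparisons. By the adversary weight-doubling argument, the max must personally win >= ceil(log_2(62)) = 6 comparisons; the 2nd-largest is among those 6 losers, needing 6-1 more comparisons. Total >= 62-1 + 6-1 = 66. A balanced knockout tournament achieves this.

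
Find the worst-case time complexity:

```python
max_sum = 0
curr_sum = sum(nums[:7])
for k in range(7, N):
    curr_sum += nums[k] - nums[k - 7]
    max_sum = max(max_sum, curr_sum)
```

Time complexity: O(n).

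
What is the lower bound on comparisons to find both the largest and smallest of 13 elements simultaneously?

Pair elements first (floor(13/2) comparisons), then find max among winners and min among losers. Total: ceil(3*13/2) - 2 = 18 comparisons.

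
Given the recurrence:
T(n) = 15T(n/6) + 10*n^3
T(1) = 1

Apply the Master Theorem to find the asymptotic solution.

a=15, b=6, f(n)=10*n^3. log_6(15) = 1.511 < 3. Case 3: T(n) = O(n^3).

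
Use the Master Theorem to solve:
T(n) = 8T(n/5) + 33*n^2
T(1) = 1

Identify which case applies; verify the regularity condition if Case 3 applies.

a=8, b=5, f(n)=33*n^2.
log_5(8) = 1.292 < 2.
f(n) = Omega(n^(1.292+epsilon)) for some epsilon > 0, so Case 3 is the candidate.
Regularity: a*f(n/b) = 8*33*(n/5)^2 = (8/25)*33*n^2 <= c*f(n) with c = 8/25 < 1. Satisfied.
Case 3: T(n) = Theta(n^2).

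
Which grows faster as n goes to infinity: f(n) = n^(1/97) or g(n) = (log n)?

f(n) = n^(1/97) grows faster: any positive power of n dominates any polylog.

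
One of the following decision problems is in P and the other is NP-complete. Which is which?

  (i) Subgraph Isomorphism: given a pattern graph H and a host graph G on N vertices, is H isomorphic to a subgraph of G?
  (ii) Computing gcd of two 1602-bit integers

(i) is NP-complete: generalizes Clique and Hamiltonian Path (pattern size is part of the input).
(ii) is P: the Euclidean algorithm runs in polynomial time in the bit-length.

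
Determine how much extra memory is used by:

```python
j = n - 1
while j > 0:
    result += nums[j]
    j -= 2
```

Space complexity: O(1).
Only a constant amount of auxiliary storage is used; nothing grows with n.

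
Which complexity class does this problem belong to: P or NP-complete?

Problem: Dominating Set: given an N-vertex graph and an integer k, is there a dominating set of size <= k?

This problem is NP-complete: reduces from Set Cover (with k part of the input).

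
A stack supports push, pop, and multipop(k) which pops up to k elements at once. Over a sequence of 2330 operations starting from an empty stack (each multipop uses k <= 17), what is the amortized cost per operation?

Each element is pushed exactly once and popped at most once (whether by pop or as part of a multipop). So the total number of individual pops over the whole sequence is at most the number of pushes, which is at most 2330. Total work <= 2 * 2330, hence O(1) amortized per operation.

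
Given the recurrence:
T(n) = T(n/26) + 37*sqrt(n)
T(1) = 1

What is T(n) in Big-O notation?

Each level contributes sqrt(n/26^k). Geometric series with ratio 1/sqrt(26) < 1 sums to O(sqrt(n)).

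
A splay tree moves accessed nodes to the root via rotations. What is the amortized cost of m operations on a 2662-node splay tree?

Using a potential function Phi = sum of log(size of subtree) for each node, each splay operation has amortized cost O(log n) where n = 2662. Bad individual operations (O(n)) are offset by decreased potential.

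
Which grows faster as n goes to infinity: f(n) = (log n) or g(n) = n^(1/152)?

g(n) = n^(1/152) grows faster: any positive power of n dominates any polylog.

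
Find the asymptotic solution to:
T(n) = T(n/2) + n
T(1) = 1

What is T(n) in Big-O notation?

Geometric series: n*(1 + 1/2 + 1/2^2 + ...) = O(n). T(n) = O(n).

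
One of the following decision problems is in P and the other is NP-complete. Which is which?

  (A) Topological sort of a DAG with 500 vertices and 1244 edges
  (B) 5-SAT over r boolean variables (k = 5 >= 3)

(A) is P: DFS-based topological sort runs in O(V+E).
(B) is NP-complete: 3-SAT is NP-complete (Cook-Levin); k-SAT for k>=3 reduces from 3-SAT.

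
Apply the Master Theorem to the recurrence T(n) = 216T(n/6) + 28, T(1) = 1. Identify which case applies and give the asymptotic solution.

a=216, b=6, f(n)=28.
log_6(216) = 3 > 0.
Since f(n) = O(n^0) is polynomially smaller than n^3, Case 1 applies.
T(n) = Theta(n^3).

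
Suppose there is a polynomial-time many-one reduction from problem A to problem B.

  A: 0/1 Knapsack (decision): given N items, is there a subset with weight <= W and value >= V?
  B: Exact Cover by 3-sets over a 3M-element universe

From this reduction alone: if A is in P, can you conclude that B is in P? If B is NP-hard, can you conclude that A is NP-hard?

A poly-time reduction A <=_p B transfers tractability DOWN (B easy => A easy) and hardness UP (A hard => B hard), not the reverse.
From A in P, the reduction alone does NOT give B in P: any problem in P trivially reduces to SAT, yet SAT is not known to be in P.
From B NP-hard, the reduction alone does NOT give A NP-hard: again, easy problems reduce to hard ones.
(Here in fact A is NP-complete and B is NP-complete.)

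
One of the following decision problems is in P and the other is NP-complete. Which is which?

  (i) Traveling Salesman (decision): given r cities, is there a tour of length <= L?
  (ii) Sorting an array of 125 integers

(i) is NP-complete: reduces from Hamiltonian Cycle.
(ii) is P: merge sort runs in O(n log n).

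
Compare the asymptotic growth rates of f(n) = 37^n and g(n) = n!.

g(n) = n! grows faster: n!/37^n -> infinity by Stirling.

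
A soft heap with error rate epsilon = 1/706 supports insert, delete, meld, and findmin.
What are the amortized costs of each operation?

Soft heaps (Chazelle) allow up to an epsilon = 1/706 fraction of elements to have corrupted (raised) keys. Insert is O(log(1/epsilon)) = O(log 706) amortized -- the structure maintains heap-ordered binary trees of rank bounded by O(log(1/epsilon)). Meld concatenates root lists: O(1) amortized. Delete and findmin are O(1) amortized.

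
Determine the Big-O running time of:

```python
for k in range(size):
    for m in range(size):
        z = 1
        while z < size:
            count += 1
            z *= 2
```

Time complexity: O(n^2 log n).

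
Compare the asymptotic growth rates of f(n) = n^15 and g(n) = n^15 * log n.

g(n) = n^15 * log n grows faster: extra log n factor -> infinity.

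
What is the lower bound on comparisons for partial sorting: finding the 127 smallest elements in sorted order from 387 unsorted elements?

Finding 127 smallest of 387 in sorted order: Omega(387) to identify the 127 smallest, plus Omega(127 log 127) to sort them. Total: Omega(n + k log k).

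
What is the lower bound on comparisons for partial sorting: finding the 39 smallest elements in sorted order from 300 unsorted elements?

Finding 39 smallest of 300 in sorted order: Omega(300) to identify the 39 smallest, plus Omega(39 log 39) to sort them. Total: Omega(n + k log k).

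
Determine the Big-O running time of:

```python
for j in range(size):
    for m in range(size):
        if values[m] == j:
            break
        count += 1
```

Time complexity: O(n^2).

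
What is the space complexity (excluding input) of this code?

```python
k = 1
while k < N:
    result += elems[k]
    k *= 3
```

Space complexity: O(1).
Only a constant amount of auxiliary storage is used; nothing grows with n.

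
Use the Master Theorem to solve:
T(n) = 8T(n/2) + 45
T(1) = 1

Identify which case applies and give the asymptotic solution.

a=8, b=2, f(n)=45.
log_2(8) = 3 > 0.
Since f(n) = O(n^0) is polynomially smaller than n^3, Case 1 applies.
T(n) = Theta(n^3).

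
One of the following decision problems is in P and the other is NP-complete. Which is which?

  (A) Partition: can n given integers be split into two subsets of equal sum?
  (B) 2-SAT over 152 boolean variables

(A) is NP-complete: Subset Sum reduces to it (one of Karp's 21 NP-complete problems).
(B) is P: 2-SAT is solvable in linear time via implication-graph SCCs.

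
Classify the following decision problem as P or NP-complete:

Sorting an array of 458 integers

This problem is in P: merge sort runs in O(n log n).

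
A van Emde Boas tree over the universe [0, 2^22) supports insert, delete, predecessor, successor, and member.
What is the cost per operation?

vEB recursively partitions [0, 4194304) into sqrt(u) clusters of size sqrt(u). Each operation recurses into either one cluster or the summary, never both: T(u) = T(sqrt(u)) + O(1) => T(u) = O(log log u) = O(log 22). This is worst-case, not just amortized.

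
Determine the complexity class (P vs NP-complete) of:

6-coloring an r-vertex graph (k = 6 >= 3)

This problem is NP-complete: graph k-coloring for k>=3 is NP-complete by reduction from 3-SAT.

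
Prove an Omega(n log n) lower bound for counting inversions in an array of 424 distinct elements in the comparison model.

Decision-tree argument: at any leaf, the comparisons made (with transitivity) must totally order all 424 elements -- otherwise some pair (i,j) is unordered, and an adversary can present two inputs agreeing on every comparison made but with that pair flipped, changing the inversion count by 1, so the leaf's output is wrong on one of them. Hence the tree has >= 424! leaves and height >= log_2(424!) = Omega(n log n). Modified merge sort achieves O(n log n).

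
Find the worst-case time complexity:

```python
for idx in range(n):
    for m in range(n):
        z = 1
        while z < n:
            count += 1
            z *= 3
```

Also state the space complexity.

Time complexity: O(n^2 log n).
Space complexity: O(1).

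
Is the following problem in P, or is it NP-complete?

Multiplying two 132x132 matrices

This problem is in P: the schoolbook algorithm runs in O(n^3).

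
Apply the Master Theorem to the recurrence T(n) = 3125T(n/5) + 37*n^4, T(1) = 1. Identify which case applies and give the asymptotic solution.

a=3125, b=5, f(n)=37*n^4.
log_5(3125) = 5 > 4.
Since f(n) = O(n^4) is polynomially smaller than n^5, Case 1 applies.
T(n) = Theta(n^5).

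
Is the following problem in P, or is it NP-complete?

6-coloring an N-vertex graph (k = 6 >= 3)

This problem is NP-complete: graph k-coloring for k>=3 is NP-complete by reduction from 3-SAT.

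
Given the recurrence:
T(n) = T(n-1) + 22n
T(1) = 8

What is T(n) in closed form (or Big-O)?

Unrolling: T(n) = 8 + 22*(2 + 3 + ... + n) = 8 + 22*(n(n+1)/2 - 1) = O(n^2).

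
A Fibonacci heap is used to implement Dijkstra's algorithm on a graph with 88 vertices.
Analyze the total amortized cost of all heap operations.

Dijkstra performs 88 insert, 88 extract-min, and at most E decrease-key operations. With Fibonacci heap: insert O(1) amortized, extract-min O(log n) amortized, decrease-key O(1) amortized. Total with n = 88: O(n * 1 + n * log n + E * 1) = O(n log n + E).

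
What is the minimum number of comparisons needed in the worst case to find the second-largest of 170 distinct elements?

Lower bound: finding the max needs 170-1 comparisons. By the adversary weight-doubling argument, the max must personally win >= ceil(log_2(170)) = 8 comparisons; the 2nd-largest is among those 8 losers, needing 8-1 more comparisons. Total >= 170-1 + 8-1 = 176. A balanced knockout tournament achieves this.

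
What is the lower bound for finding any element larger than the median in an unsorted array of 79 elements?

To find an element larger than the median of 79 elements, we must see Omega(n) elements. Without seeing enough elements, an adversary can make any unseen element the median.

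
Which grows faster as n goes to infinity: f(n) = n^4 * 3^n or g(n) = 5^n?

g(n) = 5^n grows faster: 5^n / (n^4 3^n) = (5/3)^n / n^4 -> infinity since 5/3 > 1.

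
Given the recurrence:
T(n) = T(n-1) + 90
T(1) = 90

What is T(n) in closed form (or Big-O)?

Unrolling: T(n) = T(n-1) + 90 = T(n-2) + 2*90 = ... = T(1) + (n-1)*90 = 90 + (n-1)*90 = 90n.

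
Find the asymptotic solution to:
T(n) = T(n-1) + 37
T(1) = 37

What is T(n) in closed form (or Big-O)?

Unrolling: T(n) = T(n-1) + 37 = T(n-2) + 2*37 = ... = T(1) + (n-1)*37 = 37 + (n-1)*37 = 37n.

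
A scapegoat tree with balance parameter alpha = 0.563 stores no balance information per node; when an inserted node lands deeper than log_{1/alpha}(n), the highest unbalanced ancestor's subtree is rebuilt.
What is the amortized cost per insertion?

Search/insert path is O(log n). A rebuild of a subtree of size s costs O(s), but with alpha = 0.563 at least Omega(s) insertions must have occurred in that subtree since its last rebuild. Charging O(1) of the rebuild to each such insertion gives O(log n) amortized.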